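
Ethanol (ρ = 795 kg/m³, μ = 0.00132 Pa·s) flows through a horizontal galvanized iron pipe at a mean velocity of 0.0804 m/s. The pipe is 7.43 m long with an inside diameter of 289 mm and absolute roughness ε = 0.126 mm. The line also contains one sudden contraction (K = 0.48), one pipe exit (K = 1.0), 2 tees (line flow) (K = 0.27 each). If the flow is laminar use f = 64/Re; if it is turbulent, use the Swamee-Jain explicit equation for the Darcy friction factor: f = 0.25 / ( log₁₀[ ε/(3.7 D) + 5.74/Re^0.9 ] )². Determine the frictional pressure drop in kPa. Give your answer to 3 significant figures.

Reynolds number Re = ρVD/μ = 795 · 0.0804 · 0.289 / 0.00132 = 1.399e+04.
Re > 4000 → turbulent. Relative roughness ε/D = 0.000126/0.289 = 0.000436. Swamee-Jain: f = 0.25/(log₁₀[0.000436/3.7 + 5.74/1.399e+04^0.9])² = 0.25/(log₁₀[0.000118 + 0.00107])² = 0.25/(-2.927)² = 0.02918.
Total minor-loss coefficient ΣK = 1·0.48 + 1·1 + 2·0.27 = 2.02.
ΔP = [f·L/D + ΣK]·(ρV²/2) = [0.02918·7.43/0.289 + 2.02]·(795·0.0804²/2) = [0.7503 + 2.02]·2.57 = 7.118 Pa.
ΔP = 7.118 Pa = 0.00712 kPa.

ΔP ≈ 0.00712 kPa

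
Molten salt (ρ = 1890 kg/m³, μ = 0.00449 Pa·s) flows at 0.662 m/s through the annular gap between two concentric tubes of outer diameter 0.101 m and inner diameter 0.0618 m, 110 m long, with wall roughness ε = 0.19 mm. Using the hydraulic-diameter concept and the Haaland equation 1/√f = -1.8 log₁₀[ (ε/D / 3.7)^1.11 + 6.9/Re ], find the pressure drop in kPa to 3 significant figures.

ΔP ≈ 42.7 kPa

Hydraulic diameter D_h = 4A/P = D_o - D_i = 0.101 - 0.0618 = 0.0392 m.
Re = ρVD_h/μ = 1890·0.662·0.0392/0.00449 = 1.092e+04.
ε/D_h = 0.00019/0.0392 = 0.00485; Haaland gives 1/√f = -1.8 log₁₀[0.000631+0.000632] = 5.218, so f = 0.03673.
ΔP = f(L/D_h)(ρV²/2) = 0.03673·110/0.0392·414.1 = 4.269e+04 Pa.
ΔP = 42.7 kPa.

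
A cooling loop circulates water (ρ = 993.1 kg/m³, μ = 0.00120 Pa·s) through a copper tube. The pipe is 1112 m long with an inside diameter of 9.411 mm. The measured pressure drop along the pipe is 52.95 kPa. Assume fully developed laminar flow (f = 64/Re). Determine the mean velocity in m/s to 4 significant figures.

V ≈ 0.1098 m/s

For laminar flow, f = 64/Re with Re = ρVD/μ, so Darcy-Weisbach reduces to ΔP = 32μLV/D². Solving for V: V = ΔP·D²/(32μL) = 5.295e+04·(0.009411)²/(32·0.0012·1112) = 0.1098 m/s.
Check: Re = ρVD/μ = 993.1·0.1098·0.009411/0.0012 = 855.4 < 2300, so the laminar assumption holds.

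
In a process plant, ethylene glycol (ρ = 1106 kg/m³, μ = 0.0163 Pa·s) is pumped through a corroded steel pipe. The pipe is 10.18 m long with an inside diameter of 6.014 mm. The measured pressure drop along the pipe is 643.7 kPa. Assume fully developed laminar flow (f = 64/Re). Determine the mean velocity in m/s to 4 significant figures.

For laminar flow, f = 64/Re with Re = ρVD/μ, so Darcy-Weisbach reduces to ΔP = 32μLV/D². Solving for V: V = ΔP·D²/(32μL) = 6.437e+05·(0.006014)²/(32·0.0163·10.18) = 4.385 m/s.
Check: Re = ρVD/μ = 1106·4.385·0.006014/0.0163 = 1789 < 2300, so the laminar assumption holds.

V ≈ 4.385 m/s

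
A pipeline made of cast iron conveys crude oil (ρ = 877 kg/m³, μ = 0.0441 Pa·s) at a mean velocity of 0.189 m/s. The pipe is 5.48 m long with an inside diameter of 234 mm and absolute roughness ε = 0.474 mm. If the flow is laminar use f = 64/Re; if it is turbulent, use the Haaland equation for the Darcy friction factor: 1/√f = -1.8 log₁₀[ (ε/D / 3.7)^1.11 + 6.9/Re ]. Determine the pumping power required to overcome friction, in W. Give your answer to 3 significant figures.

P ≈ 0.217 W

Reynolds number Re = ρVD/μ = 877 · 0.189 · 0.234 / 0.0441 = 879.5.
Re < 2300 → laminar flow, so f = 64/Re = 64/879.5 = 0.07277 (the turbulent correlation is not needed).
Darcy-Weisbach: ΔP = f(L/D)(ρV²/2) = 0.07277·(5.48/0.234)·(877·0.189²/2) = 0.07277·23.42·15.66 = 26.69 Pa.
Q = V·A = 0.189·0.04301 = 0.008128 m³/s.
Pumping power P = QΔP = 0.008128·26.69 = 0.2170 W = 0.217 W.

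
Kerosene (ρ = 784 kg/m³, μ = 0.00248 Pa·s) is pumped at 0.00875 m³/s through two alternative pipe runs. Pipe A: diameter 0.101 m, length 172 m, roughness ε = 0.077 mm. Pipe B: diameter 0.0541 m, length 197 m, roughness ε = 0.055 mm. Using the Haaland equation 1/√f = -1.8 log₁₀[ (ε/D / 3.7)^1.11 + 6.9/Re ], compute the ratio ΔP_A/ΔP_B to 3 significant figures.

Pipe A: V = Q/A = 0.00875/0.008012 = 1.092 m/s; Re = 3.487e+04; ε/D = 0.000762; Haaland → f = 0.02443; ΔP_A = f(L/D)(ρV²/2) = 1.945e+04 Pa.
Pipe B: V = Q/A = 0.00875/0.002299 = 3.806 m/s; Re = 6.51e+04; ε/D = 0.00102; Haaland → f = 0.02301; ΔP_B = f(L/D)(ρV²/2) = 4.759e+05 Pa.
ΔP_A/ΔP_B = 1.945e+04/4.759e+05 = 0.0409.

ΔP_A/ΔP_B ≈ 0.0409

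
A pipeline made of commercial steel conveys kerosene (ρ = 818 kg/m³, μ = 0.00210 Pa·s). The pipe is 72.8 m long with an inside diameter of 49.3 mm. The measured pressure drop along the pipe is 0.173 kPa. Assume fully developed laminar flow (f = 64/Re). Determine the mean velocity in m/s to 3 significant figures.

V ≈ 0.0859 m/s

For laminar flow, f = 64/Re with Re = ρVD/μ, so Darcy-Weisbach reduces to ΔP = 32μLV/D². Solving for V: V = ΔP·D²/(32μL) = 173·(0.0493)²/(32·0.0021·72.8) = 0.08595 m/s.
Check: Re = ρVD/μ = 818·0.08595·0.0493/0.0021 = 1651 < 2300, so the laminar assumption holds.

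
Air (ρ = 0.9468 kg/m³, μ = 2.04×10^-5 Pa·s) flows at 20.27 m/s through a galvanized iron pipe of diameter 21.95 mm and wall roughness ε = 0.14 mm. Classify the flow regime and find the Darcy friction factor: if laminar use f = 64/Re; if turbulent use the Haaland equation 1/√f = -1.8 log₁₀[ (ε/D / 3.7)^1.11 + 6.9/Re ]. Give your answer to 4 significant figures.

f ≈ 0.03609

Re = ρVD/μ = 0.9468·20.27·0.02195/2.04e-05 = 2.065e+04.
Re > 4000 → turbulent. ε/D = 0.00014/0.02195 = 0.00638; Haaland: 1/√f = -1.8 log₁₀[0.000856 + 0.000334] = 5.264, so f = 0.03609.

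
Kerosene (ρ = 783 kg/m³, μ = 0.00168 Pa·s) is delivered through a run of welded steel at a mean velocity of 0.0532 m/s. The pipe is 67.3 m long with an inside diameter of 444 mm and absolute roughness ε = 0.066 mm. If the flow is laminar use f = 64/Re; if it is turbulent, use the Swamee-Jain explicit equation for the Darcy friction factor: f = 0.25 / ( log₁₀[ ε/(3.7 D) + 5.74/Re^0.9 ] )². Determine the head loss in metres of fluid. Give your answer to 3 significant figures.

h_f ≈ 6.66×10^-4 m

Reynolds number Re = ρVD/μ = 783 · 0.0532 · 0.444 / 0.00168 = 1.101e+04.
Re > 4000 → turbulent. Relative roughness ε/D = 6.6e-05/0.444 = 0.000149. Swamee-Jain: f = 0.25/(log₁₀[0.000149/3.7 + 5.74/1.101e+04^0.9])² = 0.25/(log₁₀[4.02e-05 + 0.00132])² = 0.25/(-2.866)² = 0.03044.
Darcy-Weisbach: ΔP = f(L/D)(ρV²/2) = 0.03044·(67.3/0.444)·(783·0.0532²/2) = 0.03044·151.6·1.108 = 5.113 Pa.
Head loss h_f = ΔP/(ρg) = 5.113/(783·9.81) = 6.66×10^-4 m.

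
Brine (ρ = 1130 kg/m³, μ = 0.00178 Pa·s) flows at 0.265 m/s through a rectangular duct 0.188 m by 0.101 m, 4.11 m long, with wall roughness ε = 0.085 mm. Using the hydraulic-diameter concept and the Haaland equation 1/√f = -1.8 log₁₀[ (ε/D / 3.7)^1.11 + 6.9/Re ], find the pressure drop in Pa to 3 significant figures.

ΔP ≈ 32.7 Pa

Hydraulic diameter D_h = 4A/P = 4·(0.188·0.101)/(2·(0.188+0.101)) = 0.07595/0.578 = 0.1314 m.
Re = ρVD_h/μ = 1130·0.265·0.1314/0.00178 = 2.211e+04.
ε/D_h = 8.5e-05/0.1314 = 0.000647; Haaland gives 1/√f = -1.8 log₁₀[6.75e-05+0.000312] = 6.157, so f = 0.02638.
ΔP = f(L/D_h)(ρV²/2) = 0.02638·4.11/0.1314·39.68 = 32.73 Pa.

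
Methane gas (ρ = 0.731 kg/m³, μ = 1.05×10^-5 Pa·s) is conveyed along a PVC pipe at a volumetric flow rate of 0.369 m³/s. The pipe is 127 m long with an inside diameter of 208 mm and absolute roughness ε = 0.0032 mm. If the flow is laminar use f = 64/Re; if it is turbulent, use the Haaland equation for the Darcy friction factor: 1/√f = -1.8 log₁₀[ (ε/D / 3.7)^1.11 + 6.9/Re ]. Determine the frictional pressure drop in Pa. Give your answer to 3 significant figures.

ΔP ≈ 430 Pa

Cross-sectional area A = πD²/4 = π(0.208)²/4 = 0.03398 m²; mean velocity V = Q/A = 0.369/0.03398 = 10.86 m/s.
Reynolds number Re = ρVD/μ = 0.731 · 10.86 · 0.208 / 1.05e-05 = 1.573e+05.
Re > 4000 → turbulent. Relative roughness ε/D = 3.2e-06/0.208 = 1.54e-05. Haaland: 1/√f = -1.8 log₁₀[(1.54e-05/3.7)^1.11 + 6.9/1.573e+05] = -1.8 log₁₀[1.06e-06 + 4.39e-05] = 7.825, so f = 0.01633.
Darcy-Weisbach: ΔP = f(L/D)(ρV²/2) = 0.01633·(127/0.208)·(0.731·10.86²/2) = 0.01633·610.6·43.1 = 429.8 Pa.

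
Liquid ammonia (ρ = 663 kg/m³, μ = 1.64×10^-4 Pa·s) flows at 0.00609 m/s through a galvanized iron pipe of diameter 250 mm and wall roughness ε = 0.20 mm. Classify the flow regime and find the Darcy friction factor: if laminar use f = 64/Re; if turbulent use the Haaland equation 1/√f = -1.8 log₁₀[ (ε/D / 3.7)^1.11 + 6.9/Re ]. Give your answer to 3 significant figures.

f ≈ 0.0362

Re = ρVD/μ = 663·0.00609·0.25/0.000164 = 6155.
Re > 4000 → turbulent. ε/D = 0.0002/0.25 = 0.0008; Haaland: 1/√f = -1.8 log₁₀[8.55e-05 + 0.00112] = 5.253, so f = 0.03624.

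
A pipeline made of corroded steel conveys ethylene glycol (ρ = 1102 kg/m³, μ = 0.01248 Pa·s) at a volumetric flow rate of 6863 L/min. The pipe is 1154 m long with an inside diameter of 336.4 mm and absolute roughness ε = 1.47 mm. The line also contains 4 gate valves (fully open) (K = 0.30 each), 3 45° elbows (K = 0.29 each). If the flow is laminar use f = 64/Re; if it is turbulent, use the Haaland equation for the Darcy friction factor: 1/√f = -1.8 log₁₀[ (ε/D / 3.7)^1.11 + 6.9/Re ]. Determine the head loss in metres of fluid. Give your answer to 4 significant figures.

Q = 6863 L/min = 6863/60000 = 0.1144 m³/s.
Cross-sectional area A = πD²/4 = π(0.3364)²/4 = 0.08888 m²; mean velocity V = Q/A = 0.1144/0.08888 = 1.287 m/s.
Reynolds number Re = ρVD/μ = 1102 · 1.287 · 0.3364 / 0.0125 = 3.823e+04.
Re > 4000 → turbulent. Relative roughness ε/D = 0.00147/0.3364 = 0.00437. Haaland: 1/√f = -1.8 log₁₀[(0.00437/3.7)^1.11 + 6.9/3.823e+04] = -1.8 log₁₀[0.000563 + 0.00018] = 5.632, so f = 0.03153.
Total minor-loss coefficient ΣK = 4·0.3 + 3·0.29 = 2.07.
ΔP = [f·L/D + ΣK]·(ρV²/2) = [0.03153·1154/0.3364 + 2.07]·(1102·1.287²/2) = [108.1 + 2.07]·912.6 = 1.006e+05 Pa.
Head loss h_f = ΔP/(ρg) = 1.006e+05/(1102·9.81) = 9.304 m.

h_f ≈ 9.304 m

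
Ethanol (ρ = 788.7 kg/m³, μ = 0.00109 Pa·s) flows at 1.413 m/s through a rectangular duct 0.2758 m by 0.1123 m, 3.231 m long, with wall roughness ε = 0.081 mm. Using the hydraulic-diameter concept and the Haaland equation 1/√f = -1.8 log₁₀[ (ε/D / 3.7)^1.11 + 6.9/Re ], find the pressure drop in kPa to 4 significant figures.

Hydraulic diameter D_h = 4A/P = 4·(0.2758·0.1123)/(2·(0.2758+0.1123)) = 0.1239/0.7762 = 0.1596 m.
Re = ρVD_h/μ = 788.7·1.413·0.1596/0.00109 = 1.632e+05.
ε/D_h = 8.1e-05/0.1596 = 0.000507; Haaland gives 1/√f = -1.8 log₁₀[5.16e-05+4.23e-05] = 7.25, so f = 0.01903.
ΔP = f(L/D_h)(ρV²/2) = 0.01903·3.231/0.1596·787.3 = 303.3 Pa.
ΔP = 0.3033 kPa.

ΔP ≈ 0.3033 kPa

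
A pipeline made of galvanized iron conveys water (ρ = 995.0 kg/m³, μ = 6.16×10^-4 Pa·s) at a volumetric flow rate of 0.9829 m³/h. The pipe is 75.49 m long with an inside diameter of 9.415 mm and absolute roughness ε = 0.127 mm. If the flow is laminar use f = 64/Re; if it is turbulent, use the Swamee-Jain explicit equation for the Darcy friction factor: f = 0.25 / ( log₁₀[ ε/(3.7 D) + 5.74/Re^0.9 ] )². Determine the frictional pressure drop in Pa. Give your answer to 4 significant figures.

Q = 0.9829 m³/h = 0.9829/3600 = 0.000273 m³/s.
Cross-sectional area A = πD²/4 = π(0.009415)²/4 = 6.962e-05 m²; mean velocity V = Q/A = 0.000273/6.962e-05 = 3.922 m/s.
Reynolds number Re = ρVD/μ = 995 · 3.922 · 0.009415 / 0.000616 = 5.964e+04.
Re > 4000 → turbulent. Relative roughness ε/D = 0.000127/0.009415 = 0.0135. Swamee-Jain: f = 0.25/(log₁₀[0.0135/3.7 + 5.74/5.964e+04^0.9])² = 0.25/(log₁₀[0.00365 + 0.000289])² = 0.25/(-2.405)² = 0.04322.
Darcy-Weisbach: ΔP = f(L/D)(ρV²/2) = 0.04322·(75.49/0.009415)·(995·3.922²/2) = 0.04322·8018·7651 = 2.652e+06 Pa.

ΔP ≈ 2652000 Pa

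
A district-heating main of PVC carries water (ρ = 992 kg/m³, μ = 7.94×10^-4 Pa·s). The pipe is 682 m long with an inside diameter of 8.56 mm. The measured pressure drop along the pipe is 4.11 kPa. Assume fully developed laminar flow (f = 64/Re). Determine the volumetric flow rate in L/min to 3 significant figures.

For laminar flow, f = 64/Re with Re = ρVD/μ, so Darcy-Weisbach reduces to ΔP = 32μLV/D². Solving for V: V = ΔP·D²/(32μL) = 4110·(0.00856)²/(32·0.000794·682) = 0.01738 m/s.
Check: Re = ρVD/μ = 992·0.01738·0.00856/0.000794 = 185.9 < 2300, so the laminar assumption holds.
Q = V·A = 0.01738·(π/4·0.00856²) = 1e-06 m³/s = 0.0600 L/min.

Q ≈ 0.0600 L/min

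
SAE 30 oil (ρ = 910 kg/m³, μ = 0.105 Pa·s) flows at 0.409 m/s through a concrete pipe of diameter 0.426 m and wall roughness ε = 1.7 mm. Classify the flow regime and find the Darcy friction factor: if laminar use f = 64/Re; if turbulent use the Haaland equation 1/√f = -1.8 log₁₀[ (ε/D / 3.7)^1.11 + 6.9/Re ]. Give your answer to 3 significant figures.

Re = ρVD/μ = 910·0.409·0.426/0.105 = 1510.
Re < 2300 → laminar, so f = 64/Re = 0.04238 (roughness is irrelevant in laminar flow).

f ≈ 0.0424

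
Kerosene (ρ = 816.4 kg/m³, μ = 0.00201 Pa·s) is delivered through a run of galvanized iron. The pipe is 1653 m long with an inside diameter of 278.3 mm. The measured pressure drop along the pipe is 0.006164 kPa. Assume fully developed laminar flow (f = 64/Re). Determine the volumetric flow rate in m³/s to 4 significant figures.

Q ≈ 2.731×10^-4 m³/s

For laminar flow, f = 64/Re with Re = ρVD/μ, so Darcy-Weisbach reduces to ΔP = 32μLV/D². Solving for V: V = ΔP·D²/(32μL) = 6.164·(0.2783)²/(32·0.00201·1653) = 0.00449 m/s.
Check: Re = ρVD/μ = 816.4·0.00449·0.2783/0.00201 = 507.6 < 2300, so the laminar assumption holds.
Q = V·A = 0.00449·(π/4·0.2783²) = 0.0002731 m³/s = 2.731×10^-4 m³/s.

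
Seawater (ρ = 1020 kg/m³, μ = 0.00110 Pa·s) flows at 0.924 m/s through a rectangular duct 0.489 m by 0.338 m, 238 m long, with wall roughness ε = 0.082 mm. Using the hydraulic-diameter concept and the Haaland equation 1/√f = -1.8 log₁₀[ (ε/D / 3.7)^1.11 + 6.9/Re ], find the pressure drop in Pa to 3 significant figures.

Hydraulic diameter D_h = 4A/P = 4·(0.489·0.338)/(2·(0.489+0.338)) = 0.6611/1.654 = 0.3997 m.
Re = ρVD_h/μ = 1020·0.924·0.3997/0.0011 = 3.425e+05.
ε/D_h = 8.2e-05/0.3997 = 0.000205; Haaland gives 1/√f = -1.8 log₁₀[1.89e-05+2.01e-05] = 7.936, so f = 0.01588.
ΔP = f(L/D_h)(ρV²/2) = 0.01588·238/0.3997·435.4 = 4117 Pa.

ΔP ≈ 4120 Pa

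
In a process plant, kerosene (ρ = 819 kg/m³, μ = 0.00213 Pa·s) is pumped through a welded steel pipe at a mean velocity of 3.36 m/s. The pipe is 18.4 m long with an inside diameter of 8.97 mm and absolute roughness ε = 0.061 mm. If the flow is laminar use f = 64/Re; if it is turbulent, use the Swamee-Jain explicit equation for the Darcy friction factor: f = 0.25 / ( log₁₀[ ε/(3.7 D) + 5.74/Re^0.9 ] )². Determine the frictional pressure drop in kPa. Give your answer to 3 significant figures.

ΔP ≈ 377 kPa

Reynolds number Re = ρVD/μ = 819 · 3.36 · 0.00897 / 0.00213 = 1.159e+04.
Re > 4000 → turbulent. Relative roughness ε/D = 6.1e-05/0.00897 = 0.0068. Swamee-Jain: f = 0.25/(log₁₀[0.0068/3.7 + 5.74/1.159e+04^0.9])² = 0.25/(log₁₀[0.00184 + 0.00126])² = 0.25/(-2.509)² = 0.03973.
Darcy-Weisbach: ΔP = f(L/D)(ρV²/2) = 0.03973·(18.4/0.00897)·(819·3.36²/2) = 0.03973·2051·4623 = 3.767e+05 Pa.
ΔP = 3.767e+05 Pa = 377 kPa.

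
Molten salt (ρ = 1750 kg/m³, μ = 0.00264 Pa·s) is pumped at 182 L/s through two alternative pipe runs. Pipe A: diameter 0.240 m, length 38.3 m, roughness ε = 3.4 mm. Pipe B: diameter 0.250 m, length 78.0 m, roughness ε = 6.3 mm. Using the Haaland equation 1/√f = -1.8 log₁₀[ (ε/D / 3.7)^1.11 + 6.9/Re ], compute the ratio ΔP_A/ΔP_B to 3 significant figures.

Pipe A: V = Q/A = 0.182/0.04524 = 4.023 m/s; Re = 6.4e+05; ε/D = 0.0142; Haaland → f = 0.04295; ΔP_A = f(L/D)(ρV²/2) = 9.708e+04 Pa.
Pipe B: V = Q/A = 0.182/0.04909 = 3.708 m/s; Re = 6.144e+05; ε/D = 0.0252; Haaland → f = 0.05341; ΔP_B = f(L/D)(ρV²/2) = 2.004e+05 Pa.
ΔP_A/ΔP_B = 9.708e+04/2.004e+05 = 0.484.

ΔP_A/ΔP_B ≈ 0.484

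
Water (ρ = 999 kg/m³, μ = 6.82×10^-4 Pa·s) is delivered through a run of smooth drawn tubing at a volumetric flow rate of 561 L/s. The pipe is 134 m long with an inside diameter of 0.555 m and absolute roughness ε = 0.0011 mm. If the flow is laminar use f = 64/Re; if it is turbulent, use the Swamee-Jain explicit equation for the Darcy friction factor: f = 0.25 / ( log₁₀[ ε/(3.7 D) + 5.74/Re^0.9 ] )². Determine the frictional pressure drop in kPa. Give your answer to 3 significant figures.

ΔP ≈ 6.83 kPa

Q = 561 L/s = 561/1000 = 0.561 m³/s.
Cross-sectional area A = πD²/4 = π(0.555)²/4 = 0.2419 m²; mean velocity V = Q/A = 0.561/0.2419 = 2.319 m/s.
Reynolds number Re = ρVD/μ = 999 · 2.319 · 0.555 / 0.000682 = 1.885e+06.
Re > 4000 → turbulent. Relative roughness ε/D = 1.1e-06/0.555 = 1.98e-06. Swamee-Jain: f = 0.25/(log₁₀[1.98e-06/3.7 + 5.74/1.885e+06^0.9])² = 0.25/(log₁₀[5.36e-07 + 1.29e-05])² = 0.25/(-4.871)² = 0.01054.
Darcy-Weisbach: ΔP = f(L/D)(ρV²/2) = 0.01054·(134/0.555)·(999·2.319²/2) = 0.01054·241.4·2686 = 6832 Pa.
ΔP = 6832 Pa = 6.83 kPa.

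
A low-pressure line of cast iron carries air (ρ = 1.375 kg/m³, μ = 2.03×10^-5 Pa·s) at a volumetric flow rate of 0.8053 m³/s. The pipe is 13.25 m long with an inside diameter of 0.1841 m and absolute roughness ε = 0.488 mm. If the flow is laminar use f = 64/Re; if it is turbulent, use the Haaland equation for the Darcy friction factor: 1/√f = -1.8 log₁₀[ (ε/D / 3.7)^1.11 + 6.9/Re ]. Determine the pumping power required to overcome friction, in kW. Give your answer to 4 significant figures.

P ≈ 0.9365 kW

Cross-sectional area A = πD²/4 = π(0.1841)²/4 = 0.02662 m²; mean velocity V = Q/A = 0.8053/0.02662 = 30.25 m/s.
Reynolds number Re = ρVD/μ = 1.375 · 30.25 · 0.1841 / 2.03e-05 = 3.772e+05.
Re > 4000 → turbulent. Relative roughness ε/D = 0.000488/0.1841 = 0.00265. Haaland: 1/√f = -1.8 log₁₀[(0.00265/3.7)^1.11 + 6.9/3.772e+05] = -1.8 log₁₀[0.000323 + 1.83e-05] = 6.24, so f = 0.02568.
Darcy-Weisbach: ΔP = f(L/D)(ρV²/2) = 0.02568·(13.25/0.1841)·(1.375·30.25²/2) = 0.02568·71.97·629.2 = 1163 Pa.
Pumping power P = QΔP = 0.8053·1163 = 936.48 W = 0.9365 kW.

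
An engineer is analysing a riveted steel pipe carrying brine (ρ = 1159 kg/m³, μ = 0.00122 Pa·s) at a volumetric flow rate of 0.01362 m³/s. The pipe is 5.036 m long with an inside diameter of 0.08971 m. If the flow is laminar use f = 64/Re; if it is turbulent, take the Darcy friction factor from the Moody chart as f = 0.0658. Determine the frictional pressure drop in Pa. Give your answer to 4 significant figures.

ΔP ≈ 9939 Pa

Cross-sectional area A = πD²/4 = π(0.08971)²/4 = 0.006321 m²; mean velocity V = Q/A = 0.01362/0.006321 = 2.155 m/s.
Reynolds number Re = ρVD/μ = 1159 · 2.155 · 0.08971 / 0.00122 = 1.836e+05.
Re > 4000 → turbulent; use the Moody-chart value f = 0.0658.
Darcy-Weisbach: ΔP = f(L/D)(ρV²/2) = 0.0658·(5.036/0.08971)·(1159·2.155²/2) = 0.0658·56.14·2691 = 9939 Pa.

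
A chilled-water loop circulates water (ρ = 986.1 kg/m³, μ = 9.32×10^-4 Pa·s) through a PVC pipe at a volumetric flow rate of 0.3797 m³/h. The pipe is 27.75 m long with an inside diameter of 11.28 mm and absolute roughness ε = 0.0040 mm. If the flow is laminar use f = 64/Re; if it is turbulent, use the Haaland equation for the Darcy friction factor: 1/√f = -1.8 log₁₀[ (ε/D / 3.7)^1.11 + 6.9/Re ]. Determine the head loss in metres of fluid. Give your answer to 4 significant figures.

Q = 0.3797 m³/h = 0.3797/3600 = 0.0001055 m³/s.
Cross-sectional area A = πD²/4 = π(0.01128)²/4 = 9.993e-05 m²; mean velocity V = Q/A = 0.0001055/9.993e-05 = 1.055 m/s.
Reynolds number Re = ρVD/μ = 986.1 · 1.055 · 0.01128 / 0.000932 = 1.26e+04.
Re > 4000 → turbulent. Relative roughness ε/D = 4e-06/0.01128 = 0.000355. Haaland: 1/√f = -1.8 log₁₀[(0.000355/3.7)^1.11 + 6.9/1.26e+04] = -1.8 log₁₀[3.46e-05 + 0.000548] = 5.823, so f = 0.0295.
Darcy-Weisbach: ΔP = f(L/D)(ρV²/2) = 0.0295·(27.75/0.01128)·(986.1·1.055²/2) = 0.0295·2460·549.2 = 3.985e+04 Pa.
Head loss h_f = ΔP/(ρg) = 3.985e+04/(986.1·9.81) = 4.120 m.

h_f ≈ 4.120 m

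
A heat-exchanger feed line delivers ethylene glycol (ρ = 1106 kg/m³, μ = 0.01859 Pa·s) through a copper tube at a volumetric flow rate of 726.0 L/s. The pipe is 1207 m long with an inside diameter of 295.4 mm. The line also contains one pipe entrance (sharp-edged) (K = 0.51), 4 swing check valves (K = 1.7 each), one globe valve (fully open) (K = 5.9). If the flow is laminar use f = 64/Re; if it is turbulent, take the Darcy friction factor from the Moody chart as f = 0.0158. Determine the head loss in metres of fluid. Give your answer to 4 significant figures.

Q = 726.0 L/s = 726.0/1000 = 0.726 m³/s.
Cross-sectional area A = πD²/4 = π(0.2954)²/4 = 0.06853 m²; mean velocity V = Q/A = 0.726/0.06853 = 10.59 m/s.
Reynolds number Re = ρVD/μ = 1106 · 10.59 · 0.2954 / 0.0186 = 1.862e+05.
Re > 4000 → turbulent; use the Moody-chart value f = 0.0158.
Total minor-loss coefficient ΣK = 1·0.51 + 4·1.7 + 1·5.9 = 13.2.
ΔP = [f·L/D + ΣK]·(ρV²/2) = [0.0158·1207/0.2954 + 13.2]·(1106·10.59²/2) = [64.56 + 13.2]·6.205e+04 = 4.826e+06 Pa.
Head loss h_f = ΔP/(ρg) = 4.826e+06/(1106·9.81) = 444.8 m.

h_f ≈ 444.8 m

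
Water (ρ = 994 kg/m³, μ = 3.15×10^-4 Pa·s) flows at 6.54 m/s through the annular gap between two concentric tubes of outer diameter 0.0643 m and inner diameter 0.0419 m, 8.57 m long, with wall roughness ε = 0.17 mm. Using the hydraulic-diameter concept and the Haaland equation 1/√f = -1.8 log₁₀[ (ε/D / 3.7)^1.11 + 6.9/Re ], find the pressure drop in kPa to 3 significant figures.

ΔP ≈ 283 kPa

Hydraulic diameter D_h = 4A/P = D_o - D_i = 0.0643 - 0.0419 = 0.0224 m.
Re = ρVD_h/μ = 994·6.54·0.0224/0.000315 = 4.623e+05.
ε/D_h = 0.00017/0.0224 = 0.00759; Haaland gives 1/√f = -1.8 log₁₀[0.00104+1.49e-05] = 5.359, so f = 0.03481.
ΔP = f(L/D_h)(ρV²/2) = 0.03481·8.57/0.0224·2.126e+04 = 2.831e+05 Pa.
ΔP = 283 kPa.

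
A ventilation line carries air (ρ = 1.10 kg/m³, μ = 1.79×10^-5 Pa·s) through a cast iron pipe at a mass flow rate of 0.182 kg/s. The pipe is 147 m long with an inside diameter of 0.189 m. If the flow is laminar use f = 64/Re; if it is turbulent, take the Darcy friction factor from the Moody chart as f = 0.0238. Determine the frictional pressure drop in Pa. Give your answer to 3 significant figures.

ΔP ≈ 354 Pa

A = πD²/4 = π(0.189)²/4 = 0.02806 m²; mean velocity V = ṁ/(ρA) = 0.182/(1.1 · 0.02806) = 5.897 m/s.
Reynolds number Re = ρVD/μ = 1.1 · 5.897 · 0.189 / 1.79e-05 = 6.85e+04.
Re > 4000 → turbulent; use the Moody-chart value f = 0.0238.
Darcy-Weisbach: ΔP = f(L/D)(ρV²/2) = 0.0238·(147/0.189)·(1.1·5.897²/2) = 0.0238·777.8·19.13 = 354.1 Pa.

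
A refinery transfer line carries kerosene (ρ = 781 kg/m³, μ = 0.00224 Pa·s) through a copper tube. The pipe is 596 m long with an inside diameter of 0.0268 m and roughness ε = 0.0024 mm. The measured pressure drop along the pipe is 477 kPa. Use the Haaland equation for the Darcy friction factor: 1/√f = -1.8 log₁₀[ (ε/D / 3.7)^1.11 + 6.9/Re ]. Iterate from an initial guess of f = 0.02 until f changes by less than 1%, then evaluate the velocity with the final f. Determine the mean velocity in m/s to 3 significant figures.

Rearranging Darcy-Weisbach: V = √(2·ΔP·D/(f·L·ρ)). With ε/D = 2.4e-06/0.0268 = 8.96e-05, iterate starting from f = 0.02:
  f = 0.02 → V = √(2·4.77e+05·0.0268/(0.02·596·781)) = 1.657 m/s; Re = ρVD/μ = 1.549e+04; f → 0.0276
  f = 0.0276 → V = 1.411 m/s; Re = 1.318e+04; f → 0.02878
  f = 0.02878 → V = 1.382 m/s; Re = 1.291e+04; f → 0.02894
Converged (Δf/f < 1%). With the final f = 0.02894: V = √(2·4.77e+05·0.0268/(0.02894·596·781)) = 1.378 m/s.

V ≈ 1.38 m/s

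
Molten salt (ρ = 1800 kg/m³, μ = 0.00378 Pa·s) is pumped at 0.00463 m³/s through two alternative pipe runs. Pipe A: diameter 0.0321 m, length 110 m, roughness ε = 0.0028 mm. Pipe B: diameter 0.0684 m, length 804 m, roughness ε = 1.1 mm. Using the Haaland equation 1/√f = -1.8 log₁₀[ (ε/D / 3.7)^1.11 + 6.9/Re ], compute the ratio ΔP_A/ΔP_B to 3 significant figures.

Pipe A: V = Q/A = 0.00463/0.0008093 = 5.721 m/s; Re = 8.745e+04; ε/D = 8.72e-05; Haaland → f = 0.01868; ΔP_A = f(L/D)(ρV²/2) = 1.886e+06 Pa.
Pipe B: V = Q/A = 0.00463/0.003675 = 1.26 m/s; Re = 4.104e+04; ε/D = 0.0161; Haaland → f = 0.04593; ΔP_B = f(L/D)(ρV²/2) = 7.715e+05 Pa.
ΔP_A/ΔP_B = 1.886e+06/7.715e+05 = 2.44.

ΔP_A/ΔP_B ≈ 2.44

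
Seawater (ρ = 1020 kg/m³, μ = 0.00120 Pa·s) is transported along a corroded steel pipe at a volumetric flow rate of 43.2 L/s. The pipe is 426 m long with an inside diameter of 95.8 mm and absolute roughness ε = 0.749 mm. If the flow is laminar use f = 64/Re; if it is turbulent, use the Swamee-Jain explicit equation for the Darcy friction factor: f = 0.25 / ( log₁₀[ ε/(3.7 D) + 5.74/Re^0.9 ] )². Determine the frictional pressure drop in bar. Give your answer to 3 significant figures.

ΔP ≈ 28.6 bar

Q = 43.2 L/s = 43.2/1000 = 0.0432 m³/s.
Cross-sectional area A = πD²/4 = π(0.0958)²/4 = 0.007208 m²; mean velocity V = Q/A = 0.0432/0.007208 = 5.993 m/s.
Reynolds number Re = ρVD/μ = 1020 · 5.993 · 0.0958 / 0.0012 = 4.88e+05.
Re > 4000 → turbulent. Relative roughness ε/D = 0.000749/0.0958 = 0.00782. Swamee-Jain: f = 0.25/(log₁₀[0.00782/3.7 + 5.74/4.88e+05^0.9])² = 0.25/(log₁₀[0.00211 + 4.36e-05])² = 0.25/(-2.666)² = 0.03517.
Darcy-Weisbach: ΔP = f(L/D)(ρV²/2) = 0.03517·(426/0.0958)·(1020·5.993²/2) = 0.03517·4447·1.832e+04 = 2.865e+06 Pa.
ΔP = 2.865e+06 Pa = 28.6 bar.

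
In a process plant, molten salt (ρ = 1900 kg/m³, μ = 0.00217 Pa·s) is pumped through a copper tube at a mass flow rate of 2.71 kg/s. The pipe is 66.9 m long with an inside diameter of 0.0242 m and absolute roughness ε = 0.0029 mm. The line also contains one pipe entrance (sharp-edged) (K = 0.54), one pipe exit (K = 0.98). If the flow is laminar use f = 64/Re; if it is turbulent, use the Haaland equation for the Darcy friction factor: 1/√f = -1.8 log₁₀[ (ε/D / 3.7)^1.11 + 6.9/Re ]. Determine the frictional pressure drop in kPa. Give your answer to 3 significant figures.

ΔP ≈ 517 kPa

A = πD²/4 = π(0.0242)²/4 = 0.00046 m²; mean velocity V = ṁ/(ρA) = 2.71/(1900 · 0.00046) = 3.101 m/s.
Reynolds number Re = ρVD/μ = 1900 · 3.101 · 0.0242 / 0.00217 = 6.571e+04.
Re > 4000 → turbulent. Relative roughness ε/D = 2.9e-06/0.0242 = 0.00012. Haaland: 1/√f = -1.8 log₁₀[(0.00012/3.7)^1.11 + 6.9/6.571e+04] = -1.8 log₁₀[1.04e-05 + 0.000105] = 7.088, so f = 0.0199.
Total minor-loss coefficient ΣK = 1·0.54 + 1·0.98 = 1.52.
ΔP = [f·L/D + ΣK]·(ρV²/2) = [0.0199·66.9/0.0242 + 1.52]·(1900·3.101²/2) = [55.03 + 1.52]·9135 = 5.165e+05 Pa.
ΔP = 5.165e+05 Pa = 517 kPa.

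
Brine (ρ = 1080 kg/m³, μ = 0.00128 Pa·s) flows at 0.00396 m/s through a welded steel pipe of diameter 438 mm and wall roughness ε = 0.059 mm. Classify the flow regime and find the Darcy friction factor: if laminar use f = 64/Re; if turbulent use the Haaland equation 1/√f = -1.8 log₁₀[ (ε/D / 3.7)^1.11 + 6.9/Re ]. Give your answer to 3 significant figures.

Re = ρVD/μ = 1080·0.00396·0.438/0.00128 = 1463.
Re < 2300 → laminar, so f = 64/Re = 0.04373 (roughness is irrelevant in laminar flow).

f ≈ 0.0437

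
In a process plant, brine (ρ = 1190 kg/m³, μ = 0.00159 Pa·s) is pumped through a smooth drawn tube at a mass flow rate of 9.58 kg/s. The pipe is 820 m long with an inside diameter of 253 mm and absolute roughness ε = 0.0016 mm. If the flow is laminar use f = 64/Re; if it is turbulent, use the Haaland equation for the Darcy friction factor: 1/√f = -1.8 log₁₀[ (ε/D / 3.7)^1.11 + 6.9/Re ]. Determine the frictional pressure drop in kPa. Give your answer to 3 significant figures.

A = πD²/4 = π(0.253)²/4 = 0.05027 m²; mean velocity V = ṁ/(ρA) = 9.58/(1190 · 0.05027) = 0.1601 m/s.
Reynolds number Re = ρVD/μ = 1190 · 0.1601 · 0.253 / 0.00159 = 3.032e+04.
Re > 4000 → turbulent. Relative roughness ε/D = 1.6e-06/0.253 = 6.32e-06. Haaland: 1/√f = -1.8 log₁₀[(6.32e-06/3.7)^1.11 + 6.9/3.032e+04] = -1.8 log₁₀[3.97e-07 + 0.000228] = 6.556, so f = 0.02327.
Darcy-Weisbach: ΔP = f(L/D)(ρV²/2) = 0.02327·(820/0.253)·(1190·0.1601²/2) = 0.02327·3241·15.26 = 1151 Pa.
ΔP = 1151 Pa = 1.15 kPa.

ΔP ≈ 1.15 kPa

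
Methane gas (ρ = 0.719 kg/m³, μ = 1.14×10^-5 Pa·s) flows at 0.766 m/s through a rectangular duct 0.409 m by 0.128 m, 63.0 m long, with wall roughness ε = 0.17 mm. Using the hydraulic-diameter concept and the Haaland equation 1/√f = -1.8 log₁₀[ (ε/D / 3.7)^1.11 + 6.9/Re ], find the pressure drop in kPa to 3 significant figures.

ΔP ≈ 0.00221 kPa

Hydraulic diameter D_h = 4A/P = 4·(0.409·0.128)/(2·(0.409+0.128)) = 0.2094/1.074 = 0.195 m.
Re = ρVD_h/μ = 0.719·0.766·0.195/1.14e-05 = 9420.
ε/D_h = 0.00017/0.195 = 0.000872; Haaland gives 1/√f = -1.8 log₁₀[9.4e-05+0.000732] = 5.549, so f = 0.03248.
ΔP = f(L/D_h)(ρV²/2) = 0.03248·63/0.195·0.2109 = 2.214 Pa.
ΔP = 0.00221 kPa.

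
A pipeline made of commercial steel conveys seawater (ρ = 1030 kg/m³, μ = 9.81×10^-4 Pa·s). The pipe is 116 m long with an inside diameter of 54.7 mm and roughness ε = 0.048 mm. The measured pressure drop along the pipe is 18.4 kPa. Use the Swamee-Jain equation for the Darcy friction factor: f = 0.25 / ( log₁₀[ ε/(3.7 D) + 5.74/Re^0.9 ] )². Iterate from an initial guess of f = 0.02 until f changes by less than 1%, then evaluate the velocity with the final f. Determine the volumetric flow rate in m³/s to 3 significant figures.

Rearranging Darcy-Weisbach: V = √(2·ΔP·D/(f·L·ρ)). With ε/D = 4.8e-05/0.0547 = 0.000878, iterate starting from f = 0.02:
  f = 0.02 → V = √(2·1.84e+04·0.0547/(0.02·116·1030)) = 0.9178 m/s; Re = ρVD/μ = 5.271e+04; f → 0.02364
  f = 0.02364 → V = 0.8441 m/s; Re = 4.848e+04; f → 0.02393
  f = 0.02393 → V = 0.8392 m/s; Re = 4.819e+04; f → 0.02395
Converged (Δf/f < 1%). With the final f = 0.02395: V = √(2·1.84e+04·0.0547/(0.02395·116·1030)) = 0.8388 m/s.
Q = V·A = 0.8388·(π/4·0.0547²) = 0.001971 m³/s = 0.00197 m³/s.

Q ≈ 0.00197 m³/s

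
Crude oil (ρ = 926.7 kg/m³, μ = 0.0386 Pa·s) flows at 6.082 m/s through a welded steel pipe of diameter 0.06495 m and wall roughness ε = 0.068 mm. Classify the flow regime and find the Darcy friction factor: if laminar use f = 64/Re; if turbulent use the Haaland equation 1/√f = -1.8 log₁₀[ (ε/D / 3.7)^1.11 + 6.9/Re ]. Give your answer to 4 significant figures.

Re = ρVD/μ = 926.7·6.082·0.06495/0.0386 = 9484.
Re > 4000 → turbulent. ε/D = 6.8e-05/0.06495 = 0.00105; Haaland: 1/√f = -1.8 log₁₀[0.000115 + 0.000728] = 5.534, so f = 0.03266.

f ≈ 0.03266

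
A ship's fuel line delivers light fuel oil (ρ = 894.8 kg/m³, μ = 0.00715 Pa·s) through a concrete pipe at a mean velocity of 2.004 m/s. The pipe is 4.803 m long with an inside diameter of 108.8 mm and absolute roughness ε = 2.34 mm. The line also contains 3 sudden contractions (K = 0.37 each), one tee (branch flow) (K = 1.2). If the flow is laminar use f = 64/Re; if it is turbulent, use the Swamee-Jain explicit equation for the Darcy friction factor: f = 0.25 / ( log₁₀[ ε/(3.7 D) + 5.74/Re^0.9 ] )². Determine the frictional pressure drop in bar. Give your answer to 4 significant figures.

Reynolds number Re = ρVD/μ = 894.8 · 2.004 · 0.1088 / 0.00715 = 2.729e+04.
Re > 4000 → turbulent. Relative roughness ε/D = 0.00234/0.1088 = 0.0215. Swamee-Jain: f = 0.25/(log₁₀[0.0215/3.7 + 5.74/2.729e+04^0.9])² = 0.25/(log₁₀[0.00581 + 0.000584])² = 0.25/(-2.194)² = 0.05193.
Total minor-loss coefficient ΣK = 3·0.37 + 1·1.2 = 2.31.
ΔP = [f·L/D + ΣK]·(ρV²/2) = [0.05193·4.803/0.1088 + 2.31]·(894.8·2.004²/2) = [2.293 + 2.31]·1797 = 8270 Pa.
ΔP = 8270 Pa = 0.08270 bar.

ΔP ≈ 0.08270 bar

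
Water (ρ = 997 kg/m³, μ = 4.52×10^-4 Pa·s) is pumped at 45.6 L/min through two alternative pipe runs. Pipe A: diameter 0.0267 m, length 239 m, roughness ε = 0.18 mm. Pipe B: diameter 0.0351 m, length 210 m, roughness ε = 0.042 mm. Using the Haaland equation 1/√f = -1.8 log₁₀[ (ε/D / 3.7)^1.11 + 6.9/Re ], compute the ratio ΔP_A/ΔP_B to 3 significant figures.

ΔP_A/ΔP_B ≈ 6.45

Pipe A: V = Q/A = 0.00076/0.0005599 = 1.357 m/s; Re = 7.994e+04; ε/D = 0.00674; Haaland → f = 0.03426; ΔP_A = f(L/D)(ρV²/2) = 2.817e+05 Pa.
Pipe B: V = Q/A = 0.00076/0.0009676 = 0.7854 m/s; Re = 6.081e+04; ε/D = 0.0012; Haaland → f = 0.02372; ΔP_B = f(L/D)(ρV²/2) = 4.364e+04 Pa.
ΔP_A/ΔP_B = 2.817e+05/4.364e+04 = 6.45.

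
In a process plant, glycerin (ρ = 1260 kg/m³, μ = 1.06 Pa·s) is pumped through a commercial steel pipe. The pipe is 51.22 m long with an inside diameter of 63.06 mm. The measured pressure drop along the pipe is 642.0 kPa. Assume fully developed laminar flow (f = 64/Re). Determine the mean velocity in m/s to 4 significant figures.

For laminar flow, f = 64/Re with Re = ρVD/μ, so Darcy-Weisbach reduces to ΔP = 32μLV/D². Solving for V: V = ΔP·D²/(32μL) = 6.42e+05·(0.06306)²/(32·1.06·51.22) = 1.469 m/s.
Check: Re = ρVD/μ = 1260·1.469·0.06306/1.06 = 110.1 < 2300, so the laminar assumption holds.

V ≈ 1.469 m/s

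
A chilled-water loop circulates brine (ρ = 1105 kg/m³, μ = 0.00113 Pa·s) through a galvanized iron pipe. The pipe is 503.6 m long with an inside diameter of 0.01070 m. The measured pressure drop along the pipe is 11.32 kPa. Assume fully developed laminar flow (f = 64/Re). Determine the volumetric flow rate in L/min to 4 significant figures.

For laminar flow, f = 64/Re with Re = ρVD/μ, so Darcy-Weisbach reduces to ΔP = 32μLV/D². Solving for V: V = ΔP·D²/(32μL) = 1.132e+04·(0.0107)²/(32·0.00113·503.6) = 0.07117 m/s.
Check: Re = ρVD/μ = 1105·0.07117·0.0107/0.00113 = 744.7 < 2300, so the laminar assumption holds.
Q = V·A = 0.07117·(π/4·0.0107²) = 6.4e-06 m³/s = 0.3840 L/min.

Q ≈ 0.3840 L/min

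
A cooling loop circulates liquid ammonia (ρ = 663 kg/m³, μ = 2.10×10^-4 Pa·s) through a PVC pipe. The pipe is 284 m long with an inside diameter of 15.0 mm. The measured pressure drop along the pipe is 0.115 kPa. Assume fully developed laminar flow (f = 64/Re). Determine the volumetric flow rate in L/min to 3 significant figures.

For laminar flow, f = 64/Re with Re = ρVD/μ, so Darcy-Weisbach reduces to ΔP = 32μLV/D². Solving for V: V = ΔP·D²/(32μL) = 115·(0.015)²/(32·0.00021·284) = 0.01356 m/s.
Check: Re = ρVD/μ = 663·0.01356·0.015/0.00021 = 642.1 < 2300, so the laminar assumption holds.
Q = V·A = 0.01356·(π/4·0.015²) = 2.396e-06 m³/s = 0.144 L/min.

Q ≈ 0.144 L/min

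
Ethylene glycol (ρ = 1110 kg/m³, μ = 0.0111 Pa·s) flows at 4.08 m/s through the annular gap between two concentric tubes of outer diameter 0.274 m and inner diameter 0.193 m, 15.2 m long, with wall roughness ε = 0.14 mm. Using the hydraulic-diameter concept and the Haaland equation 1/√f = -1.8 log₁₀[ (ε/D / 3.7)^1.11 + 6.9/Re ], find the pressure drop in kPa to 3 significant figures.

ΔP ≈ 46.6 kPa

Hydraulic diameter D_h = 4A/P = D_o - D_i = 0.274 - 0.193 = 0.081 m.
Re = ρVD_h/μ = 1110·4.08·0.081/0.0111 = 3.305e+04.
ε/D_h = 0.00014/0.081 = 0.00173; Haaland gives 1/√f = -1.8 log₁₀[0.000201+0.000209] = 6.097, so f = 0.0269.
ΔP = f(L/D_h)(ρV²/2) = 0.0269·15.2/0.081·9239 = 4.663e+04 Pa.
ΔP = 46.6 kPa.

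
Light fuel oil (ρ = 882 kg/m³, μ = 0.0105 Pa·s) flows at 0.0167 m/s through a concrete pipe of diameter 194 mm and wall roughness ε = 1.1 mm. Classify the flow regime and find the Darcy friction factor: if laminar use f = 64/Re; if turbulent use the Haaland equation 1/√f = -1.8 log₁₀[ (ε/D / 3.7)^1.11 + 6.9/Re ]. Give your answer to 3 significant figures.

Re = ρVD/μ = 882·0.0167·0.194/0.0105 = 272.1.
Re < 2300 → laminar, so f = 64/Re = 0.2352 (roughness is irrelevant in laminar flow).

f ≈ 0.235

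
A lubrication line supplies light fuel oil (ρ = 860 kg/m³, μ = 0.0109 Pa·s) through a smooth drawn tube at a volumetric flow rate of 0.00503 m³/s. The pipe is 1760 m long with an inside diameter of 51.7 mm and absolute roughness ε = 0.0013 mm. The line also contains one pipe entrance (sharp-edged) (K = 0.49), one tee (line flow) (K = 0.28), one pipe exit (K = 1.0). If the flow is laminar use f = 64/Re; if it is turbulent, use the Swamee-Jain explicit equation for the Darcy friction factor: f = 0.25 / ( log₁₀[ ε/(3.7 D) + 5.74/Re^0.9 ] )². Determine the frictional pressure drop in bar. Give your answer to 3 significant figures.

ΔP ≈ 26.3 bar

Cross-sectional area A = πD²/4 = π(0.0517)²/4 = 0.002099 m²; mean velocity V = Q/A = 0.00503/0.002099 = 2.396 m/s.
Reynolds number Re = ρVD/μ = 860 · 2.396 · 0.0517 / 0.0109 = 9774.
Re > 4000 → turbulent. Relative roughness ε/D = 1.3e-06/0.0517 = 2.51e-05. Swamee-Jain: f = 0.25/(log₁₀[2.51e-05/3.7 + 5.74/9774^0.9])² = 0.25/(log₁₀[6.8e-06 + 0.00147])² = 0.25/(-2.83)² = 0.03121.
Total minor-loss coefficient ΣK = 1·0.49 + 1·0.28 + 1·1 = 1.77.
ΔP = [f·L/D + ΣK]·(ρV²/2) = [0.03121·1760/0.0517 + 1.77]·(860·2.396²/2) = [1063 + 1.77]·2469 = 2.627e+06 Pa.
ΔP = 2.627e+06 Pa = 26.3 bar.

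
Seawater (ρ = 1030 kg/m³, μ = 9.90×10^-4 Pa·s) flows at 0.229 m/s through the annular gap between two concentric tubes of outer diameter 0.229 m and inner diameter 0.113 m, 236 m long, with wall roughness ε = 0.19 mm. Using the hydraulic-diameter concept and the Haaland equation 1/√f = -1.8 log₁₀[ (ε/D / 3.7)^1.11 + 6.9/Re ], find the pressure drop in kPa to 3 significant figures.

Hydraulic diameter D_h = 4A/P = D_o - D_i = 0.229 - 0.113 = 0.116 m.
Re = ρVD_h/μ = 1030·0.229·0.116/0.00099 = 2.764e+04.
ε/D_h = 0.00019/0.116 = 0.00164; Haaland gives 1/√f = -1.8 log₁₀[0.000189+0.00025] = 6.044, so f = 0.02738.
ΔP = f(L/D_h)(ρV²/2) = 0.02738·236/0.116·27.01 = 1504 Pa.
ΔP = 1.50 kPa.

ΔP ≈ 1.50 kPa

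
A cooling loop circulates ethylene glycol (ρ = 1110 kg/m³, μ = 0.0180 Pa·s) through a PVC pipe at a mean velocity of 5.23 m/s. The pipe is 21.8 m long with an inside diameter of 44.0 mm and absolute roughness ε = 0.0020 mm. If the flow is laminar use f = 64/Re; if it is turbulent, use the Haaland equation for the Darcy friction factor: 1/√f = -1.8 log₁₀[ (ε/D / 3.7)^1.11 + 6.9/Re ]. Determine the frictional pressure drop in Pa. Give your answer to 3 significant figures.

Reynolds number Re = ρVD/μ = 1110 · 5.23 · 0.044 / 0.018 = 1.419e+04.
Re > 4000 → turbulent. Relative roughness ε/D = 2e-06/0.044 = 4.55e-05. Haaland: 1/√f = -1.8 log₁₀[(4.55e-05/3.7)^1.11 + 6.9/1.419e+04] = -1.8 log₁₀[3.54e-06 + 0.000486] = 5.958, so f = 0.02817.
Darcy-Weisbach: ΔP = f(L/D)(ρV²/2) = 0.02817·(21.8/0.044)·(1110·5.23²/2) = 0.02817·495.5·1.518e+04 = 2.119e+05 Pa.

ΔP ≈ 212000 Pa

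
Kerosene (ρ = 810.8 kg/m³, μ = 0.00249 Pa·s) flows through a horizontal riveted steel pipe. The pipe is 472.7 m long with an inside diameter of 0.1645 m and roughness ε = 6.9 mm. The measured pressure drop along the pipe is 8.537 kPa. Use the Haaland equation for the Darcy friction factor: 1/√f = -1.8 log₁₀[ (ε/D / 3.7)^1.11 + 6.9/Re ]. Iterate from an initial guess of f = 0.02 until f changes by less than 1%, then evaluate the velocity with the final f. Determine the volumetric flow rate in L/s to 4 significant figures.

Rearranging Darcy-Weisbach: V = √(2·ΔP·D/(f·L·ρ)). With ε/D = 0.0069/0.1645 = 0.0419, iterate starting from f = 0.02:
  f = 0.02 → V = √(2·8537·0.1645/(0.02·472.7·810.8)) = 0.6053 m/s; Re = ρVD/μ = 3.242e+04; f → 0.06699
  f = 0.06699 → V = 0.3307 m/s; Re = 1.772e+04; f → 0.06766
Converged (Δf/f < 1%). With the final f = 0.06766: V = √(2·8537·0.1645/(0.06766·472.7·810.8)) = 0.3291 m/s.
Q = V·A = 0.3291·(π/4·0.1645²) = 0.006994 m³/s = 6.994 L/s.

Q ≈ 6.994 L/s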